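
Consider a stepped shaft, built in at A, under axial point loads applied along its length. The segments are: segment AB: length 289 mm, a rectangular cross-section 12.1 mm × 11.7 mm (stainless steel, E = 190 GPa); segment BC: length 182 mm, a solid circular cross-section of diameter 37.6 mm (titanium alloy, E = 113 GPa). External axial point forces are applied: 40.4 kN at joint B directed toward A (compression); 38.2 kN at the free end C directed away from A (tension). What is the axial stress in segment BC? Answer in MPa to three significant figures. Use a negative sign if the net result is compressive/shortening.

34.4 MPa

Internal axial forces (sectioning from the free end, tension +): N_BC = 38.2 kN, N_AB = -2.2 kN.
A_BC = 1110 mm².
σ_BC = N_BC/A_BC = 38200/1110 = 34.4 MPa.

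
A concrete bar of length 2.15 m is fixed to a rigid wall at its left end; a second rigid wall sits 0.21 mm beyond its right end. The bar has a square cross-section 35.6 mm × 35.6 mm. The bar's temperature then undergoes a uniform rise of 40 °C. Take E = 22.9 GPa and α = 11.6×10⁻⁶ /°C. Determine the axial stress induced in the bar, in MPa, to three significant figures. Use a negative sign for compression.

Free thermal expansion αLΔT = 11.6e-6 · 2150 · 40 = 0.9976 mm.
The walls engage after the gap closes; constrained expansion = 0.9976 − 0.21 = 0.7876 mm.
The walls impose strain ε = −(0.7876)/2150 = -3.6633e-04; σ = Eε = 22900 · -3.6633e-04 = -8.389 MPa.

-8.39 MPa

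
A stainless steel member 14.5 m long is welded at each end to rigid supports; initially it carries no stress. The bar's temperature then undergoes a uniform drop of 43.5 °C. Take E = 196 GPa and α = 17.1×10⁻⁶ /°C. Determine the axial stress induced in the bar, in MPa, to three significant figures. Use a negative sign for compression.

146 MPa

Free thermal expansion αLΔT = 17.1e-6 · 14500 · -43.5 = -10.79 mm.
The walls impose strain ε = −(-10.79)/14500 = 7.4385e-04; σ = Eε = 196000 · 7.4385e-04 = 145.8 MPa.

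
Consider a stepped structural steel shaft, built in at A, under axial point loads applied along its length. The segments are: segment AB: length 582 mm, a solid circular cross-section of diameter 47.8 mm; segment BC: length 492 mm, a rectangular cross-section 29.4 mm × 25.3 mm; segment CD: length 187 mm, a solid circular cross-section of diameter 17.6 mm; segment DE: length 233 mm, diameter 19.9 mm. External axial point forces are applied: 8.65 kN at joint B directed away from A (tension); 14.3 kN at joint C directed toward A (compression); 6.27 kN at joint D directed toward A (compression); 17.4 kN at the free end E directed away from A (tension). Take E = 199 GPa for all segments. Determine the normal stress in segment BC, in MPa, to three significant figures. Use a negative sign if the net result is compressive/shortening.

Internal axial forces (sectioning from the free end, tension +): N_DE = 17.4 kN, N_CD = 11.13 kN, N_BC = -3.17 kN, N_AB = 5.48 kN.
A_BC = 743.8 mm².
σ_BC = N_BC/A_BC = -3170/743.8 = -4.262 MPa.

-4.26 MPa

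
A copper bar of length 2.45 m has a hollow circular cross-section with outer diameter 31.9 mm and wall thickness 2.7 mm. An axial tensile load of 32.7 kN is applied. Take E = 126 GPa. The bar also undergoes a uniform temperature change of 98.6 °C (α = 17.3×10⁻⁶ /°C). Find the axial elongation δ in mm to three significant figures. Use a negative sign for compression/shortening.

6.75 mm

A = 247.7 mm².
δ_mech = NL/(AE) = 32700·2450/(247.7·126000) = 2.567 mm.
δ_thermal = αLΔT = 17.3e-6·2450·98.6 = 4.179 mm.
δ = δ_mech + δ_thermal = 6.746 mm.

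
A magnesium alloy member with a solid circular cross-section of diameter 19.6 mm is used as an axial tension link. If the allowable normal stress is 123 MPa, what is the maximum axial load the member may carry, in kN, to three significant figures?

A = 301.7 mm².
P_max = σ_allow · A = 123 · 301.7 = 37110 N = 37.11 kN.

37.1 kN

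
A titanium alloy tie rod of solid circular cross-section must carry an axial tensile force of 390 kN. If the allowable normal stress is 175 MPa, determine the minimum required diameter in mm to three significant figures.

53.3 mm

Required area A ≥ P/σ_allow = 390000/175 = 2229 mm².
For a solid circular section, d ≥ √(4A/π) = 53.27 mm.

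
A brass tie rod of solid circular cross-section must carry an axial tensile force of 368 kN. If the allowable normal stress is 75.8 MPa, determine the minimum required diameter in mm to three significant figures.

78.6 mm

Required area A ≥ P/σ_allow = 368000/75.8 = 4855 mm².
For a solid circular section, d ≥ √(4A/π) = 78.62 mm.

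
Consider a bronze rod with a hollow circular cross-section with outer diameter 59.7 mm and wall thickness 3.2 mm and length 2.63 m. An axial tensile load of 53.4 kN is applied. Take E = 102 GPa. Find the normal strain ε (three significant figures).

A = 568 mm².
σ = N/A = 94.01 MPa; ε = σ/E = 94.01/102000 = 9.217e-04.

9.22e-04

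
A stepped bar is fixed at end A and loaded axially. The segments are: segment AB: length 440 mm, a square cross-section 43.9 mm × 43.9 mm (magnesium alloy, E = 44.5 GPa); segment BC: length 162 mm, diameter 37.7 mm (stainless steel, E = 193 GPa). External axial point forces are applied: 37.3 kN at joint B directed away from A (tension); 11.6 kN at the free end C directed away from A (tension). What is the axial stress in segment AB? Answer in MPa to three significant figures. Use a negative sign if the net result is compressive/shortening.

Internal axial forces (sectioning from the free end, tension +): N_BC = 11.6 kN, N_AB = 48.9 kN.
A_AB = 1927 mm².
σ_AB = N_AB/A_AB = 48900/1927 = 25.37 MPa.

25.4 MPa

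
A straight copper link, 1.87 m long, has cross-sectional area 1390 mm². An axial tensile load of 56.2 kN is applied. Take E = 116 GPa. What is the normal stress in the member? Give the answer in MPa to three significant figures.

σ = N/A = 56200/1390 = 40.43 MPa.

40.4 MPa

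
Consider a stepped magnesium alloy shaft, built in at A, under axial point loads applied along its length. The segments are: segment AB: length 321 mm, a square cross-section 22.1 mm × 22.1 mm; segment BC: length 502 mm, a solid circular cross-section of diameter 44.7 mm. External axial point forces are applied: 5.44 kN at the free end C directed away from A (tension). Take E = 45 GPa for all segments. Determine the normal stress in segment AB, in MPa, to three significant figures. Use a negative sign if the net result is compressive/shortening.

11.1 MPa

Internal axial forces (sectioning from the free end, tension +): N_BC = 5.44 kN, N_AB = 5.44 kN.
A_AB = 488.4 mm².
σ_AB = N_AB/A_AB = 5440/488.4 = 11.14 MPa.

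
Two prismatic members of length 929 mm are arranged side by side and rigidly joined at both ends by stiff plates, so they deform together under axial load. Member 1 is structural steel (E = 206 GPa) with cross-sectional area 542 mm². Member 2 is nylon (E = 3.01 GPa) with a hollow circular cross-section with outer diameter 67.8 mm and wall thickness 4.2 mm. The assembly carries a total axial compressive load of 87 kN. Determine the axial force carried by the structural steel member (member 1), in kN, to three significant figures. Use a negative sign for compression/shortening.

A_2 = 839.2 mm².
Equal strain + equilibrium ⇒ each member carries load in proportion to AE: A₁E₁ = 111700000 N, A₂E₂ = 2526000 N, ΣAE = 114200000 N.
F₁ = P·A₁E₁/ΣAE = -87000·111700000/114200000 = -85080 N.

-85.1 kN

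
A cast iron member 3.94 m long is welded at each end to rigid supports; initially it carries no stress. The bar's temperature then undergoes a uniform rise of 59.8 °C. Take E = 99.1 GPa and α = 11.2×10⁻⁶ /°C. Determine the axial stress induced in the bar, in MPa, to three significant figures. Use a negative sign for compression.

-66.4 MPa

Free thermal expansion αLΔT = 11.2e-6 · 3940 · 59.8 = 2.639 mm.
The walls impose strain ε = −(2.639)/3940 = -6.6976e-04; σ = Eε = 99100 · -6.6976e-04 = -66.37 MPa.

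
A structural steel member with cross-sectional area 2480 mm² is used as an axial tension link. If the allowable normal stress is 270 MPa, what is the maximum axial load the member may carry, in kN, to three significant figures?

P_max = σ_allow · A = 270 · 2480 = 669600 N = 669.6 kN.

670 kN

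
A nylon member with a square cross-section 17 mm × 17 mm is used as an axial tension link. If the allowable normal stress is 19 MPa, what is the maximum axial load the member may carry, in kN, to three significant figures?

A = 289 mm².
P_max = σ_allow · A = 19 · 289 = 5491 N = 5.491 kN.

5.49 kN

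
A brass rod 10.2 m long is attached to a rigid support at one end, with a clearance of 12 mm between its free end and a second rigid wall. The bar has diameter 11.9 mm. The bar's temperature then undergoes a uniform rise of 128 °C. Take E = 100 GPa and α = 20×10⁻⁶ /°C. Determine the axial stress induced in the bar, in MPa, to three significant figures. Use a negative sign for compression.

Free thermal expansion αLΔT = 20e-6 · 10200 · 128 = 26.11 mm.
The walls engage after the gap closes; constrained expansion = 26.11 − 12 = 14.11 mm.
The walls impose strain ε = −(14.11)/10200 = -1.3835e-03; σ = Eε = 100000 · -1.3835e-03 = -138.4 MPa.

-138 MPa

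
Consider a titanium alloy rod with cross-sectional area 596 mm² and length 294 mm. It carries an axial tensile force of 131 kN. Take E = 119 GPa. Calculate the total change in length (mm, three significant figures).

δ_mech = NL/(AE) = 131000·294/(596·119000) = 0.543 mm.

0.543 mm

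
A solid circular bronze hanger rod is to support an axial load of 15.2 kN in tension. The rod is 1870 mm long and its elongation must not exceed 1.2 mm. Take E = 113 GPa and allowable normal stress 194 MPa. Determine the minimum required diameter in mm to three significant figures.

Required area A ≥ P/σ_allow = 15200/194 = 78.35 mm².
For a solid circular section, d ≥ √(4A/π) = 9.988 mm.
Elongation limit: A ≥ PL/(Eδ_allow) = 15200·1870/(113000·1.2) = 209.6 mm² ⇒ d ≥ 16.34 mm.
The elongation limit governs.

16.3 mm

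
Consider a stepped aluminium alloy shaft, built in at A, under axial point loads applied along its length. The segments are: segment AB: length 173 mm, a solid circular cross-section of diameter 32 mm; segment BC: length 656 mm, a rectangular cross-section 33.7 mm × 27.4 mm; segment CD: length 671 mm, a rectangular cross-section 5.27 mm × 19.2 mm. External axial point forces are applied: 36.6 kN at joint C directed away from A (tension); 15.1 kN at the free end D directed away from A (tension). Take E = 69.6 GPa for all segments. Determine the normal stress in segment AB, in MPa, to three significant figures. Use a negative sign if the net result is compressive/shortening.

64.3 MPa

Internal axial forces (sectioning from the free end, tension +): N_CD = 15.1 kN, N_BC = 51.7 kN, N_AB = 51.7 kN.
A_AB = 804.2 mm².
σ_AB = N_AB/A_AB = 51700/804.2 = 64.28 MPa.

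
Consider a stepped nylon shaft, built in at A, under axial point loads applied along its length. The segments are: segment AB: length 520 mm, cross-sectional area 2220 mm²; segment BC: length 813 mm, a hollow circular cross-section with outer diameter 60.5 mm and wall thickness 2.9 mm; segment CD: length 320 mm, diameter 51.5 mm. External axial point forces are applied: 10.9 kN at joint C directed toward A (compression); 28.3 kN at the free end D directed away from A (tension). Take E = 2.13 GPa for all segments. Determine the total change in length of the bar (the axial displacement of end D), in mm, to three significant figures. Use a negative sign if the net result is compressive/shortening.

16.6 mm

Internal axial forces (sectioning from the free end, tension +): N_CD = 28.3 kN, N_BC = 17.4 kN, N_AB = 17.4 kN.
A_BC = 524.8 mm².
A_CD = 2083 mm².
δ_AB = 17400·520/(2220·2130) = 1.913 mm
δ_BC = 17400·813/(524.8·2130) = 12.66 mm
δ_CD = 28300·320/(2083·2130) = 2.041 mm
δ = Σδ_i = 16.61 mm.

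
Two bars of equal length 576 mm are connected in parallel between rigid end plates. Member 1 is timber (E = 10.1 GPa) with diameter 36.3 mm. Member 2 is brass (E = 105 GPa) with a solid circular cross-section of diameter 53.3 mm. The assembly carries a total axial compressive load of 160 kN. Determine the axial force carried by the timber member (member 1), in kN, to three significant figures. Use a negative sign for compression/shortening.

A_1 = 1035 mm².
A_2 = 2231 mm².
Equal strain + equilibrium ⇒ each member carries load in proportion to AE: A₁E₁ = 10450000 N, A₂E₂ = 234300000 N, ΣAE = 244700000 N.
F₁ = P·A₁E₁/ΣAE = -160000·10450000/244700000 = -6834 N.

-6.83 kN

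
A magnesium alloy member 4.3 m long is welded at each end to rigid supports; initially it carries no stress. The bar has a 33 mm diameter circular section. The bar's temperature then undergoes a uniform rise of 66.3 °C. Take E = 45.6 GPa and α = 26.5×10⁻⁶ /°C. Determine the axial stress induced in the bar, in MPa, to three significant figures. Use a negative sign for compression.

Free thermal expansion αLΔT = 26.5e-6 · 4300 · 66.3 = 7.555 mm.
The walls impose strain ε = −(7.555)/4300 = -1.7569e-03; σ = Eε = 45600 · -1.7569e-03 = -80.12 MPa.

-80.1 MPa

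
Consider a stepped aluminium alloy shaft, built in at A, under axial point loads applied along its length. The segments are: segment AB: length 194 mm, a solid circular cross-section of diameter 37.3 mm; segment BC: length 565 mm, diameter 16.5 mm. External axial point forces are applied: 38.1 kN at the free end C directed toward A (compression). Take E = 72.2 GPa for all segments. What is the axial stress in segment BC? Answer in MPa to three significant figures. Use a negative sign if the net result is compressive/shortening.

Internal axial forces (sectioning from the free end, tension +): N_BC = -38.1 kN, N_AB = -38.1 kN.
A_BC = 213.8 mm².
σ_BC = N_BC/A_BC = -38100/213.8 = -178.2 MPa.

-178 MPa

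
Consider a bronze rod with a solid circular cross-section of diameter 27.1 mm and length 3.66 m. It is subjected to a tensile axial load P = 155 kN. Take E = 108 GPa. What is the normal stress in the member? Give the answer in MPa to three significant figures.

A = 576.8 mm².
σ = N/A = 155000/576.8 = 268.7 MPa.

269 MPa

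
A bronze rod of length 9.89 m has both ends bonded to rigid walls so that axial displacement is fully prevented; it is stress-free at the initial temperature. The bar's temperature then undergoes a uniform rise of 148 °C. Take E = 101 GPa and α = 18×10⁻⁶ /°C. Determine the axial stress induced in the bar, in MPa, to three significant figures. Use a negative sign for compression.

-269 MPa

Free thermal expansion αLΔT = 18e-6 · 9890 · 148 = 26.35 mm.
The walls impose strain ε = −(26.35)/9890 = -2.6640e-03; σ = Eε = 101000 · -2.6640e-03 = -269.1 MPa.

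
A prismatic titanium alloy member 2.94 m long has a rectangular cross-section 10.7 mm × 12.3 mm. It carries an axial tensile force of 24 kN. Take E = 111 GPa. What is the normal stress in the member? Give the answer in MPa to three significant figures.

182 MPa

A = 131.6 mm².
σ = N/A = 24000/131.6 = 182.4 MPa.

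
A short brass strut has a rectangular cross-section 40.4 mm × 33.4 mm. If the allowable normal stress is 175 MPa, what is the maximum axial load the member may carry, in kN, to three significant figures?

A = 1349 mm².
P_max = σ_allow · A = 175 · 1349 = 236100 N = 236.1 kN.

236 kN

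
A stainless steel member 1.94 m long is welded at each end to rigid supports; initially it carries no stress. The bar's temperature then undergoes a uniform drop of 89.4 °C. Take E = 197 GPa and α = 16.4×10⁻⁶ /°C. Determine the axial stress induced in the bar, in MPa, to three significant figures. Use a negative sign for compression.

289 MPa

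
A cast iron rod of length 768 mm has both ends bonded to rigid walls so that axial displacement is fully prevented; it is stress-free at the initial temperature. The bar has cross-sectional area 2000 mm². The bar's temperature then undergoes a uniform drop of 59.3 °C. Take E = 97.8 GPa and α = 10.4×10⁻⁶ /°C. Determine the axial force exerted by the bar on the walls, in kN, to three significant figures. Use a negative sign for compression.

121 kN

Free thermal expansion αLΔT = 10.4e-6 · 768 · -59.3 = -0.4736 mm.
The walls impose strain ε = −(-0.4736)/768 = 6.1672e-04; σ = Eε = 97800 · 6.1672e-04 = 60.32 MPa.
Wall reaction R = σ·A = 60.32·2000 = 120600 N = 120.6 kN.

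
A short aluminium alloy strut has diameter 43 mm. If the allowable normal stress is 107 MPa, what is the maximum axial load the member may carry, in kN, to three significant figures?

155 kN

A = 1452 mm².
P_max = σ_allow · A = 107 · 1452 = 155400 N = 155.4 kN.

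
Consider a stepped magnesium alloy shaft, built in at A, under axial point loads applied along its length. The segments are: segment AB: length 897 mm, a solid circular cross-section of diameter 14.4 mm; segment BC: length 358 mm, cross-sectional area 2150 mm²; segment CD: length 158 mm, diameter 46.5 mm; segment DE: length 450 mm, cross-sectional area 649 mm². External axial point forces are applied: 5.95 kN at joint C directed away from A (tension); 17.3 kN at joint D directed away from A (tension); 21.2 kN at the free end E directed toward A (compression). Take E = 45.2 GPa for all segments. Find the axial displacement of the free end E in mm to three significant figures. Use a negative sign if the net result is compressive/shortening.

-0.0759 mm

Internal axial forces (sectioning from the free end, tension +): N_DE = -21.2 kN, N_CD = -3.9 kN, N_BC = 2.05 kN, N_AB = 2.05 kN.
A_AB = 162.9 mm².
A_CD = 1698 mm².
δ_AB = 2050·897/(162.9·45200) = 0.2498 mm
δ_BC = 2050·358/(2150·45200) = 0.007552 mm
δ_CD = -3900·158/(1698·45200) = -0.008028 mm
δ_DE = -21200·450/(649·45200) = -0.3252 mm
δ = Σδ_i = -0.07589 mm.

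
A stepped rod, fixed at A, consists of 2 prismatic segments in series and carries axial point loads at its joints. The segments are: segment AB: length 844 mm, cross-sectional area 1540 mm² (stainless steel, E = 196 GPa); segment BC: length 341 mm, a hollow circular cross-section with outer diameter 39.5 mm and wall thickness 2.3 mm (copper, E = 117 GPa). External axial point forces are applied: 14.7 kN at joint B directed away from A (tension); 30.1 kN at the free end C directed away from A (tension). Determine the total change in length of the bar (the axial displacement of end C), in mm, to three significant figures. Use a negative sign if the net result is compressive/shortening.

0.452 mm

Internal axial forces (sectioning from the free end, tension +): N_BC = 30.1 kN, N_AB = 44.8 kN.
A_BC = 268.8 mm².
δ_AB = 44800·844/(1540·196000) = 0.1253 mm
δ_BC = 30100·341/(268.8·117000) = 0.3264 mm
δ = Σδ_i = 0.4516 mm.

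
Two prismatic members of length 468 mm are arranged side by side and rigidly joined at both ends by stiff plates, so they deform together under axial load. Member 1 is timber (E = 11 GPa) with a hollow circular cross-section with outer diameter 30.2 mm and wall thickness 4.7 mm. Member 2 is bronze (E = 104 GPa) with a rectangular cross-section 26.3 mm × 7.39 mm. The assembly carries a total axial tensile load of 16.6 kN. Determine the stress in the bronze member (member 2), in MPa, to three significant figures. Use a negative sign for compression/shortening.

A_1 = 376.5 mm².
A_2 = 194.4 mm².
Equal strain + equilibrium ⇒ each member carries load in proportion to AE: A₁E₁ = 4142000 N, A₂E₂ = 20210000 N, ΣAE = 24350000 N.
σ₂ = P·E₂/ΣAE = 16600·104000/24350000 = 70.89 MPa.

70.9 MPa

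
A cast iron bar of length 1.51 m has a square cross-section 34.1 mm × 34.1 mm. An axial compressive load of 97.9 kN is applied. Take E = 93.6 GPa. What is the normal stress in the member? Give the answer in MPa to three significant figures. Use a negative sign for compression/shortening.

-84.2 MPa

A = 1163 mm².
σ = N/A = -97900/1163 = -84.19 MPa.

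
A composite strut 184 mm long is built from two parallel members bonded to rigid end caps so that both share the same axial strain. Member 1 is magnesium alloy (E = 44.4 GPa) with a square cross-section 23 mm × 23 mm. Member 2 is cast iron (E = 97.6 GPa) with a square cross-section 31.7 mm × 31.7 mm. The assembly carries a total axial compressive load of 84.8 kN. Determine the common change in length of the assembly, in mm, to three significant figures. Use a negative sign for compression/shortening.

A_1 = 529 mm².
A_2 = 1005 mm².
Equal strain + equilibrium ⇒ each member carries load in proportion to AE: A₁E₁ = 23490000 N, A₂E₂ = 98080000 N, ΣAE = 121600000 N.
δ = PL/ΣAE = -84800·184/121600000 = -0.1284 mm.

-0.128 mm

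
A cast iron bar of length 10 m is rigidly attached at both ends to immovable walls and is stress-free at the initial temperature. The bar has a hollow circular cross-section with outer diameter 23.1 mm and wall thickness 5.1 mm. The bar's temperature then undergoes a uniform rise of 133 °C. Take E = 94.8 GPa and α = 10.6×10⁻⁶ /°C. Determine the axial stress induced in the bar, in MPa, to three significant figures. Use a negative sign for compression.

Free thermal expansion αLΔT = 10.6e-6 · 10000 · 133 = 14.1 mm.
The walls impose strain ε = −(14.1)/10000 = -1.4098e-03; σ = Eε = 94800 · -1.4098e-03 = -133.6 MPa.

-134 MPa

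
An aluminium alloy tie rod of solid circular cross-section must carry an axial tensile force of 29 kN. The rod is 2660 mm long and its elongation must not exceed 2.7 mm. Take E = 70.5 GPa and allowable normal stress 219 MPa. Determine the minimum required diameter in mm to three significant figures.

22.7 mm

Required area A ≥ P/σ_allow = 29000/219 = 132.4 mm².
For a solid circular section, d ≥ √(4A/π) = 12.98 mm.
Elongation limit: A ≥ PL/(Eδ_allow) = 29000·2660/(70500·2.7) = 405.3 mm² ⇒ d ≥ 22.72 mm.
The elongation limit governs.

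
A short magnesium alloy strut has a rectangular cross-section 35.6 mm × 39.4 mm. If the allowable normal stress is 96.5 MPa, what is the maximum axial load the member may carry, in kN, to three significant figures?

A = 1403 mm².
P_max = σ_allow · A = 96.5 · 1403 = 135400 N = 135.4 kN.

135 kN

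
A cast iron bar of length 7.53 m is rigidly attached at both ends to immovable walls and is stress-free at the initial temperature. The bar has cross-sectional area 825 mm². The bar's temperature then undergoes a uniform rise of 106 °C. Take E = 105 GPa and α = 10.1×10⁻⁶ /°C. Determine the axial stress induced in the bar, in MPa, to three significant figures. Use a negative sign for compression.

-112 MPa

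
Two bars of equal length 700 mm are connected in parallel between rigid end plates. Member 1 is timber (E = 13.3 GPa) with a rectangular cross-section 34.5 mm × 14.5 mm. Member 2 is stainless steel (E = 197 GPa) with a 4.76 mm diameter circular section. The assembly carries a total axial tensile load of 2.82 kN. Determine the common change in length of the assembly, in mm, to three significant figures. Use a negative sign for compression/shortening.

A_1 = 500.2 mm².
A_2 = 17.8 mm².
Equal strain + equilibrium ⇒ each member carries load in proportion to AE: A₁E₁ = 6653000 N, A₂E₂ = 3506000 N, ΣAE = 10160000 N.
δ = PL/ΣAE = 2820·700/10160000 = 0.1943 mm.

0.194 mm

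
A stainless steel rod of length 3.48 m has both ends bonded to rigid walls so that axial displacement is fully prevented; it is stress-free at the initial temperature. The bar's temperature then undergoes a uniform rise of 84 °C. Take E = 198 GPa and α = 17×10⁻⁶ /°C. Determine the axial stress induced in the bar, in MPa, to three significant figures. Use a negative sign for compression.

Free thermal expansion αLΔT = 17e-6 · 3480 · 84 = 4.969 mm.
The walls impose strain ε = −(4.969)/3480 = -1.4280e-03; σ = Eε = 198000 · -1.4280e-03 = -282.7 MPa.

-283 MPa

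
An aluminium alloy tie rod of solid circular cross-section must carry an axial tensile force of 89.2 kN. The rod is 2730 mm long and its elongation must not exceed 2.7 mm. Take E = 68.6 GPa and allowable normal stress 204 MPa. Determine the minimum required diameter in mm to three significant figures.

Required area A ≥ P/σ_allow = 89200/204 = 437.3 mm².
For a solid circular section, d ≥ √(4A/π) = 23.6 mm.
Elongation limit: A ≥ PL/(Eδ_allow) = 89200·2730/(68600·2.7) = 1315 mm² ⇒ d ≥ 40.91 mm.
The elongation limit governs.

40.9 mm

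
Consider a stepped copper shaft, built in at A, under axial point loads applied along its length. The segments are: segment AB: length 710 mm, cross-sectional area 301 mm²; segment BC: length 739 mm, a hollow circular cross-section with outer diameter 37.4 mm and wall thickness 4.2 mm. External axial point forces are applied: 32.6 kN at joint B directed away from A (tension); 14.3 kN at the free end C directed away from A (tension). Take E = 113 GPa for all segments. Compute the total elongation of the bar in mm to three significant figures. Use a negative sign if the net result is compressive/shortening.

Internal axial forces (sectioning from the free end, tension +): N_BC = 14.3 kN, N_AB = 46.9 kN.
A_BC = 438.1 mm².
δ_AB = 46900·710/(301·113000) = 0.979 mm
δ_BC = 14300·739/(438.1·113000) = 0.2135 mm
δ = Σδ_i = 1.192 mm.

1.19 mm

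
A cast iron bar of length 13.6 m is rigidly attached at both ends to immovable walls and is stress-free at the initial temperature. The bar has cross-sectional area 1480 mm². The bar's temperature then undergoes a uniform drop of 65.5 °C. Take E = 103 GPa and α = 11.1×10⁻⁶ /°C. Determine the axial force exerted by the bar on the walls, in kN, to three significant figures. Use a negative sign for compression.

111 kN

Free thermal expansion αLΔT = 11.1e-6 · 13600 · -65.5 = -9.888 mm.
The walls impose strain ε = −(-9.888)/13600 = 7.2705e-04; σ = Eε = 103000 · 7.2705e-04 = 74.89 MPa.
Wall reaction R = σ·A = 74.89·1480 = 110800 N = 110.8 kN.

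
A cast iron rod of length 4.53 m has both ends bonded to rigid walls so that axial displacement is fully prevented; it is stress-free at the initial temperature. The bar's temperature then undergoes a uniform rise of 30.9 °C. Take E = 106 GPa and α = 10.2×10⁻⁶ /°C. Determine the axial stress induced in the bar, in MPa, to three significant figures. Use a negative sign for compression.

-33.4 MPa

Free thermal expansion αLΔT = 10.2e-6 · 4530 · 30.9 = 1.428 mm.
The walls impose strain ε = −(1.428)/4530 = -3.1518e-04; σ = Eε = 106000 · -3.1518e-04 = -33.41 MPa.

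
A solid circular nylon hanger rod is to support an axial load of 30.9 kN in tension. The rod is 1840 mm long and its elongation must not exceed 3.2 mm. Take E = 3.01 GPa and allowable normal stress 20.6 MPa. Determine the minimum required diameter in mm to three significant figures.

86.7 mm

Required area A ≥ P/σ_allow = 30900/20.6 = 1500 mm².
For a solid circular section, d ≥ √(4A/π) = 43.7 mm.
Elongation limit: A ≥ PL/(Eδ_allow) = 30900·1840/(3010·3.2) = 5903 mm² ⇒ d ≥ 86.69 mm.
The elongation limit governs.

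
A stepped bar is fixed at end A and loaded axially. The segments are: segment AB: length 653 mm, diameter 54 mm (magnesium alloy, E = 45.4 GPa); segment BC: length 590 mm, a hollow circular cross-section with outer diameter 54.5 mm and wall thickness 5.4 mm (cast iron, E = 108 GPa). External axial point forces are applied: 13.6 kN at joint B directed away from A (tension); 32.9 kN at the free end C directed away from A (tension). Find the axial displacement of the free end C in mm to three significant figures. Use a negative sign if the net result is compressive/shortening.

Internal axial forces (sectioning from the free end, tension +): N_BC = 32.9 kN, N_AB = 46.5 kN.
A_AB = 2290 mm².
A_BC = 833 mm².
δ_AB = 46500·653/(2290·45400) = 0.292 mm
δ_BC = 32900·590/(833·108000) = 0.2158 mm
δ = Σδ_i = 0.5078 mm.

0.508 mm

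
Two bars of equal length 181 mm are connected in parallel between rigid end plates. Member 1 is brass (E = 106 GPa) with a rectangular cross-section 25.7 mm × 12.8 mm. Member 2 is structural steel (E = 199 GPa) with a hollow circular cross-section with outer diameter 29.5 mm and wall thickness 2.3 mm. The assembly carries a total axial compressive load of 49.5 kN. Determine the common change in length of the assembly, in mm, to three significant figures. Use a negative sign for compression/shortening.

A_1 = 329 mm².
A_2 = 196.5 mm².
Equal strain + equilibrium ⇒ each member carries load in proportion to AE: A₁E₁ = 34870000 N, A₂E₂ = 39110000 N, ΣAE = 73980000 N.
δ = PL/ΣAE = -49500·181/73980000 = -0.1211 mm.

-0.121 mm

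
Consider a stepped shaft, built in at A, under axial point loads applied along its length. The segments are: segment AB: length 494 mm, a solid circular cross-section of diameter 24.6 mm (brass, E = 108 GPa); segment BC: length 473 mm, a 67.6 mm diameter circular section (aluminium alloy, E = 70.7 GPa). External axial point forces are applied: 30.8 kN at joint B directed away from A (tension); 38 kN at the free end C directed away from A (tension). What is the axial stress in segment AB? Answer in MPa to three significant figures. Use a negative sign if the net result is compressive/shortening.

Internal axial forces (sectioning from the free end, tension +): N_BC = 38 kN, N_AB = 68.8 kN.
A_AB = 475.3 mm².
σ_AB = N_AB/A_AB = 68800/475.3 = 144.8 MPa.

145 MPa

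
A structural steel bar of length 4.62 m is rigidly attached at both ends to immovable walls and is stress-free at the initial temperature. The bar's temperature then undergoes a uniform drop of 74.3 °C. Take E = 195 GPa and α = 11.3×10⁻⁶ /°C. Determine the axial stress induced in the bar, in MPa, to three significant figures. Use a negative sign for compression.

164 MPa

Free thermal expansion αLΔT = 11.3e-6 · 4620 · -74.3 = -3.879 mm.
The walls impose strain ε = −(-3.879)/4620 = 8.3959e-04; σ = Eε = 195000 · 8.3959e-04 = 163.7 MPa.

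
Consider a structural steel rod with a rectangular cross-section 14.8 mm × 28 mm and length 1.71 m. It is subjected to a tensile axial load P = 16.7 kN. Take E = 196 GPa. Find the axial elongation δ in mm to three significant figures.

0.352 mm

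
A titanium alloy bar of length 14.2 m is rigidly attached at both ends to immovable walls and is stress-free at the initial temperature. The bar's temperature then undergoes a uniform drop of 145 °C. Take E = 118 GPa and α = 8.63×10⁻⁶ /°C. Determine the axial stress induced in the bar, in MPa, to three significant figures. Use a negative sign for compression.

148 MPa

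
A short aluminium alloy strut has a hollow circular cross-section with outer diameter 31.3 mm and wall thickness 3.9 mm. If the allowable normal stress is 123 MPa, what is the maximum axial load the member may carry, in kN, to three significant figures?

A = 335.7 mm².
P_max = σ_allow · A = 123 · 335.7 = 41290 N = 41.29 kN.

41.3 kN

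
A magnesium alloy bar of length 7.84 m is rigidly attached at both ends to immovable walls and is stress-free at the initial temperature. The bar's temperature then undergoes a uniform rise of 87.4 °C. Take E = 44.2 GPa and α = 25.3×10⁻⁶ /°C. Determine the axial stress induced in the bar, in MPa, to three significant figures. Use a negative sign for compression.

-97.7 MPa

Free thermal expansion αLΔT = 25.3e-6 · 7840 · 87.4 = 17.34 mm.
The walls impose strain ε = −(17.34)/7840 = -2.2112e-03; σ = Eε = 44200 · -2.2112e-03 = -97.74 MPa.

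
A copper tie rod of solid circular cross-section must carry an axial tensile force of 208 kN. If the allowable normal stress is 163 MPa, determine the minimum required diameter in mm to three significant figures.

Required area A ≥ P/σ_allow = 208000/163 = 1276 mm².
For a solid circular section, d ≥ √(4A/π) = 40.31 mm.

40.3 mm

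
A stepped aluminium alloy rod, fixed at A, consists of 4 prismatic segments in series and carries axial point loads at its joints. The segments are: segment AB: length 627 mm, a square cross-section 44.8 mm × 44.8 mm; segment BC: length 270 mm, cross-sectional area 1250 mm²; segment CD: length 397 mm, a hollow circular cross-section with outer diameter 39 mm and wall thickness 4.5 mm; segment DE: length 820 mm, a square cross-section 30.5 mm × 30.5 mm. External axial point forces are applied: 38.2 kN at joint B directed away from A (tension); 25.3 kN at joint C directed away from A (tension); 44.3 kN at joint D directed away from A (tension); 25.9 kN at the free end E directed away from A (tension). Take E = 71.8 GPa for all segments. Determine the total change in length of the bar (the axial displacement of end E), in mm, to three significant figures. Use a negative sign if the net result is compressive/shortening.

Internal axial forces (sectioning from the free end, tension +): N_DE = 25.9 kN, N_CD = 70.2 kN, N_BC = 95.5 kN, N_AB = 133.7 kN.
A_AB = 2007 mm².
A_CD = 487.7 mm².
A_DE = 930.2 mm².
δ_AB = 133700·627/(2007·71800) = 0.5817 mm
δ_BC = 95500·270/(1250·71800) = 0.2873 mm
δ_CD = 70200·397/(487.7·71800) = 0.7958 mm
δ_DE = 25900·820/(930.2·71800) = 0.318 mm
δ = Σδ_i = 1.983 mm.

1.98 mm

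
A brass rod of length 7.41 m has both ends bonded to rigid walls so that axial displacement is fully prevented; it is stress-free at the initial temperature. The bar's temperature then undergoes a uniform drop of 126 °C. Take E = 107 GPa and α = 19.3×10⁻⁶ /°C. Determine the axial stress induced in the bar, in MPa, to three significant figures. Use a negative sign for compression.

Free thermal expansion αLΔT = 19.3e-6 · 7410 · -126 = -18.02 mm.
The walls impose strain ε = −(-18.02)/7410 = 2.4318e-03; σ = Eε = 107000 · 2.4318e-03 = 260.2 MPa.

260 MPa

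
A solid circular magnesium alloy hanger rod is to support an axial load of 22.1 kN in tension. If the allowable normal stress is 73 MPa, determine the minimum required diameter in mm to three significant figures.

Required area A ≥ P/σ_allow = 22100/73 = 302.7 mm².
For a solid circular section, d ≥ √(4A/π) = 19.63 mm.

19.6 mm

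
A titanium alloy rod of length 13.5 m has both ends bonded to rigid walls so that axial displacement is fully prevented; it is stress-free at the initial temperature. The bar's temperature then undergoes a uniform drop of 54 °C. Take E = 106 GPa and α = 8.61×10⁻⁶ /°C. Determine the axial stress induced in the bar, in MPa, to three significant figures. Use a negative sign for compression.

49.3 MPa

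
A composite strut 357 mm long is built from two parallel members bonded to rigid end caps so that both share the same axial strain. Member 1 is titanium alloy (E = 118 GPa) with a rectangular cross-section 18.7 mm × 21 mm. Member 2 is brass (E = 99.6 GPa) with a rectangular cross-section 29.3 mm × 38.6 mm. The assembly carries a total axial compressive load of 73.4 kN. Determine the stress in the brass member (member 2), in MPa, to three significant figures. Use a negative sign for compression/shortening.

-46.0 MPa

A_1 = 392.7 mm².
A_2 = 1131 mm².
Equal strain + equilibrium ⇒ each member carries load in proportion to AE: A₁E₁ = 46340000 N, A₂E₂ = 112600000 N, ΣAE = 159000000 N.
σ₂ = P·E₂/ΣAE = -73400·99600/159000000 = -45.98 MPa.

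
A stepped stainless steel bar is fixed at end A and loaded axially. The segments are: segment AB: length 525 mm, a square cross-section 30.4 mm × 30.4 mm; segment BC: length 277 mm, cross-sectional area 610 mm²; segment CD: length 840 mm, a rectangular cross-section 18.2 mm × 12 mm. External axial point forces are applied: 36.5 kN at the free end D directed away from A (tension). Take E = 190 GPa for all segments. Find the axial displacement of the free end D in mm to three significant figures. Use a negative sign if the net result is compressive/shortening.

Internal axial forces (sectioning from the free end, tension +): N_CD = 36.5 kN, N_BC = 36.5 kN, N_AB = 36.5 kN.
A_AB = 924.2 mm².
A_CD = 218.4 mm².
δ_AB = 36500·525/(924.2·190000) = 0.1091 mm
δ_BC = 36500·277/(610·190000) = 0.08723 mm
δ_CD = 36500·840/(218.4·190000) = 0.7389 mm
δ = Σδ_i = 0.9352 mm.

0.935 mm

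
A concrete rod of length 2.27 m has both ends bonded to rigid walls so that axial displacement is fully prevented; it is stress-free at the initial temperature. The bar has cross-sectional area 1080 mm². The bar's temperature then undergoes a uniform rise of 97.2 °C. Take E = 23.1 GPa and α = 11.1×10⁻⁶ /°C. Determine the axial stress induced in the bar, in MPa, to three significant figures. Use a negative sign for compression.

-24.9 MPa

Free thermal expansion αLΔT = 11.1e-6 · 2270 · 97.2 = 2.449 mm.
The walls impose strain ε = −(2.449)/2270 = -1.0789e-03; σ = Eε = 23100 · -1.0789e-03 = -24.92 MPa.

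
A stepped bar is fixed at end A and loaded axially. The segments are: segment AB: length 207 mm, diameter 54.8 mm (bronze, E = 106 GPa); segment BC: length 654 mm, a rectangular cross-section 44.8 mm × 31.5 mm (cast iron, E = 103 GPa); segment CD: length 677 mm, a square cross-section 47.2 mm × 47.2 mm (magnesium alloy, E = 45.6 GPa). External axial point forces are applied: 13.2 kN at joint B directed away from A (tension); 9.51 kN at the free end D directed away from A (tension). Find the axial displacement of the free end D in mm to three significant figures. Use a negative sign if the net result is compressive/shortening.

0.125 mm

Internal axial forces (sectioning from the free end, tension +): N_CD = 9.51 kN, N_BC = 9.51 kN, N_AB = 22.71 kN.
A_AB = 2359 mm².
A_BC = 1411 mm².
A_CD = 2228 mm².
δ_AB = 22710·207/(2359·106000) = 0.0188 mm
δ_BC = 9510·654/(1411·103000) = 0.04279 mm
δ_CD = 9510·677/(2228·45600) = 0.06338 mm
δ = Σδ_i = 0.125 mm.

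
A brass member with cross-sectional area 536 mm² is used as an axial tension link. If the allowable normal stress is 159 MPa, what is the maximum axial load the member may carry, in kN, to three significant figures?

P_max = σ_allow · A = 159 · 536 = 85220 N = 85.22 kN.

85.2 kN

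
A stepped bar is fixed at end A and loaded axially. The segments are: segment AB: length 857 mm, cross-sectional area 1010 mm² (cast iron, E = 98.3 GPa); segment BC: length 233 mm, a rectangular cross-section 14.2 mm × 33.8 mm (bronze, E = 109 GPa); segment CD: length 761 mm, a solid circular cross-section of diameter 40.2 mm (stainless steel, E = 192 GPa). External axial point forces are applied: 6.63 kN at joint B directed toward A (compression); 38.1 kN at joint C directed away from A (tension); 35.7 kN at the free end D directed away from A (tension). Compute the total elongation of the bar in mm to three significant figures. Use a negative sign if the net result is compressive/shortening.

Internal axial forces (sectioning from the free end, tension +): N_CD = 35.7 kN, N_BC = 73.8 kN, N_AB = 67.17 kN.
A_BC = 480 mm².
A_CD = 1269 mm².
δ_AB = 67170·857/(1010·98300) = 0.5798 mm
δ_BC = 73800·233/(480·109000) = 0.3287 mm
δ_CD = 35700·761/(1269·192000) = 0.1115 mm
δ = Σδ_i = 1.02 mm.

1.02 mm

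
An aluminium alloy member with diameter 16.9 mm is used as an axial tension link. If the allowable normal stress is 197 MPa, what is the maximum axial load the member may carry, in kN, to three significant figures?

44.2 kN

A = 224.3 mm².
P_max = σ_allow · A = 197 · 224.3 = 44190 N = 44.19 kN.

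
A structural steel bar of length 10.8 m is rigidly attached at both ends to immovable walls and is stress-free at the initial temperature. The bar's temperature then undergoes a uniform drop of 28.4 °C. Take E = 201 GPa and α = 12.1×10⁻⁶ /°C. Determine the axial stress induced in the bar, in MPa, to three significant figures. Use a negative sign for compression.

69.1 MPa

Free thermal expansion αLΔT = 12.1e-6 · 10800 · -28.4 = -3.711 mm.
The walls impose strain ε = −(-3.711)/10800 = 3.4364e-04; σ = Eε = 201000 · 3.4364e-04 = 69.07 MPa.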